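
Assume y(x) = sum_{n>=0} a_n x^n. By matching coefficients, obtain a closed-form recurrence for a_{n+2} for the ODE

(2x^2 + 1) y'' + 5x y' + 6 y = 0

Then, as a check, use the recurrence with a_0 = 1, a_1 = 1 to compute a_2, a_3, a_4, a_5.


Substitute y = sum_n a_n x^n.
(1 + 2 x^2) y'' contributes (n+2)(n+1) a_{n+2} + 2 n(n-1) a_n at x^n.
5 x y'(x) contributes 5 n a_n at x^n.
6 y(x) contributes 6 a_n at x^n.
Matching x^n: (n+2)(n+1) a_{n+2} + (2 n(n-1) + 5 n + 6) a_n = 0.
Thus a_{n+2} = (-2 n(n-1) - 5 n - 6) / ((n+1)(n+2)) * a_n.

Check with a_0 = 1, a_1 = 1 (apply the recurrence for n = 0, 1, 2, 3): a_0 = 1, a_1 = 1, a_2 = -3, a_3 = -11/6, a_4 = 5, a_5 = 121/40.

a_(n+2) = (-2 n(n-1) - 5 n - 6) / ((n+1)(n+2)) * a_n; check: a_0 = 1, a_1 = 1, a_2 = -3, a_3 = -11/6, a_4 = 5, a_5 = 121/40


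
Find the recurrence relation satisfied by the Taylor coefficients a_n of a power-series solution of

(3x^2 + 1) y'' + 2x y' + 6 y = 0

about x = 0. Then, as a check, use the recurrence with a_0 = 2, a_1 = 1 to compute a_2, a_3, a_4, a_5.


Substitute y = sum_n a_n x^n.
(1 + 3 x^2) y'' contributes (n+2)(n+1) a_{n+2} + 3 n(n-1) a_n at x^n.
2 x y'(x) contributes 2 n a_n at x^n.
6 y(x) contributes 6 a_n at x^n.
Matching x^n: (n+2)(n+1) a_{n+2} + (3 n(n-1) + 2 n + 6) a_n = 0.
Thus a_{n+2} = (-3 n(n-1) - 2 n - 6) / ((n+1)(n+2)) * a_n.

Check with a_0 = 2, a_1 = 1 (apply the recurrence for n = 0, 1, 2, 3): a_0 = 2, a_1 = 1, a_2 = -6, a_3 = -4/3, a_4 = 8, a_5 = 2.

a_(n+2) = (-3 n(n-1) - 2 n - 6) / ((n+1)(n+2)) * a_n; check: a_0 = 2, a_1 = 1, a_2 = -6, a_3 = -4/3, a_4 = 8, a_5 = 2


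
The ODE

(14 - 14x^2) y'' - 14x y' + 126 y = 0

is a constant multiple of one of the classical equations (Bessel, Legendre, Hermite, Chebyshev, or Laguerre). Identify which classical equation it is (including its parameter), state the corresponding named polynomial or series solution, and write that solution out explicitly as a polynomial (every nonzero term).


All three coefficients share the factor 14; dividing through by 14 gives  (1 - x^2) y'' - x y' + 9 y = 0.
This matches the Chebyshev equation (1 - x^2) y'' - x y' + n^2 y = 0 (note the -x y' term, not -2x y') with n^2 = 9, so n = 3; the polynomial solution is T_3(x).
With y = sum_k a_k x^k, matching x^k gives (k+2)(k+1) a_{k+2} = (k^2 - n^2) a_k = (k - 3)(k + 3) a_k. The right side vanishes at k = 3, so the series with the parity of 3 terminates at degree 3.
Standard normalization: leading coefficient of T_n is 2^(n-1), so a_3 = 2^2 = 4. Work downward with a_k = (k+1)(k+2) a_{k+2} / ((k - 3)(k + 3)):
  a_1 = (2)(3)(4) / ((1 - 3)(1 + 3)) = 24/(-8) = -3
Hence T_3(x) = 4 x^3 - 3 x.

T_3(x); series = 4 x^3 - 3 x


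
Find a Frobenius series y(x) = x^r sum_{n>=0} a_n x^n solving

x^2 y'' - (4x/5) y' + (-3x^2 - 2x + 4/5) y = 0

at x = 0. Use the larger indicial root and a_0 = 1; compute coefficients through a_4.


Write in Frobenius form y'' + (p(x)/x) y' + (q(x)/x^2) y = 0:
  p(x) = -4/5,  q(x) = -3x^2 - 2x + 4/5.
Indicial equation: r(r-1) + (-4/5) r + (4/5) = 0 -> roots r_1 = 1, r_2 = 4/5.
Take r = r_1 = 1. Let y(x) = x^r sum_{n>=0} a_n x^n with a_0 = 1.
Substitute y = x^r sum a_n x^n and match x^{r+n}. The recurrence is
  D(n) a_n - 2 a_{n-1} - 3 a_{n-2} = 0,  where D(n) = (r+n)(r+n-1) + (-4/5)(r+n) + (4/5).
  a_n = [2 a_{n-1} + 3 a_{n-2}] / D(n).
Since the indicial polynomial factors as (r - r_1)(r - r_2), D(n) = (r_1 + n - r_1)(r_1 + n - r_2) = n(n + 1/5).
Evaluating step by step (a_0 = 1):
  n = 1: D(1) = 1(1 + 1/5) = 6/5; numerator = 2(1) = 2; a_1 = (2)/(6/5) = 5/3
  n = 2: D(2) = 2(2 + 1/5) = 22/5; numerator = 2(5/3) + 3(1) = 19/3; a_2 = (19/3)/(22/5) = 95/66
  n = 3: D(3) = 3(3 + 1/5) = 48/5; numerator = 2(95/66) + 3(5/3) = 260/33; a_3 = (260/33)/(48/5) = 325/396
  n = 4: D(4) = 4(4 + 1/5) = 84/5; numerator = 2(325/396) + 3(95/66) = 590/99; a_4 = (590/99)/(84/5) = 1475/4158

r = 1; a_0 = 1; a_1 = 5/3; a_2 = 95/66; a_3 = 325/396; a_4 = 1475/4158


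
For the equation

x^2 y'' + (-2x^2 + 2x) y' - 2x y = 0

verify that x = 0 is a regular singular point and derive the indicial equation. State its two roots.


Divide by x^2 to reach normal form y'' + P_1(x) y' + P_2(x) y = 0 with P_1(x) = -2 + 2/x and P_2(x) = -2/x.
x = 0 is a singular point because the y'-coefficient -2 + 2/x has a pole at x = 0 and the y-coefficient -2/x has a pole at x = 0.
It is a regular singular point because x P_1(x) = p(x) = 2 - 2x and x^2 P_2(x) = q(x) = -2x are polynomials, hence analytic at x = 0.
p(0) = 2,  q(0) = 0.
Indicial equation: r(r-1) + p(0) r + q(0) = 0, i.e. r^2 + (p(0) - 1) r + q(0) = 0, i.e. r^2 + 1 r = 0.
Discriminant: (1)^2 - 4(0) = 1, so r = (-1 ± 1)/2.
Solving: r_1 = 0, r_2 = -1.

indicial: r^2 + 1 r = 0; roots r_1 = 0, r_2 = -1


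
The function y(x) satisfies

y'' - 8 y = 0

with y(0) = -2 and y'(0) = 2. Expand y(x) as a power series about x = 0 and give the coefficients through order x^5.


Ansatz: y(x) = sum_{n>=0} a_n x^n, so y'(x) = sum_{n>=1} n a_n x^(n-1) and y''(x) = sum_{n>=2} n(n-1) a_n x^(n-2).
Substitute into P(x) y'' + Q(x) y' + R(x) y = 0 with P(x) = 1, Q(x) = 0, R(x) = -8, and match powers of x.
Initial conditions: a_0 = -2, a_1 = 2.
Setting the coefficient of each power of x to zero and solving order by order (substituting the coefficients already found):
  x^0: 2 a_2 - 8 a_0 = 0  ->  2 a_2 = 8 a_0 = -16  ->  a_2 = -8
  x^1: 6 a_3 - 8 a_1 = 0  ->  6 a_3 = 8 a_1 = 16  ->  a_3 = 8/3
  x^2: 12 a_4 - 8 a_2 = 0  ->  12 a_4 = 8 a_2 = -64  ->  a_4 = -16/3
  x^3: 20 a_5 - 8 a_3 = 0  ->  20 a_5 = 8 a_3 = 64/3  ->  a_5 = 16/15
Truncated series: y(x) = -2 + 2 x - 8 x^2 + (8/3) x^3 - (16/3) x^4 + (16/15) x^5 + O(x^6).

a_0 = -2; a_1 = 2; a_2 = -8; a_3 = 8/3; a_4 = -16/3; a_5 = 16/15


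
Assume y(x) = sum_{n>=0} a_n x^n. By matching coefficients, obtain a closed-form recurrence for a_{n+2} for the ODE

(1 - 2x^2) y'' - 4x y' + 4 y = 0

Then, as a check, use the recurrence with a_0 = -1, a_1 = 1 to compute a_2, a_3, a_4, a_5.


Substitute y = sum_n a_n x^n.
(1 - 2 x^2) y'' contributes (n+2)(n+1) a_{n+2} - 2 n(n-1) a_n at x^n.
-4 x y'(x) contributes -4 n a_n at x^n.
4 y(x) contributes 4 a_n at x^n.
Matching x^n: (n+2)(n+1) a_{n+2} + (-2 n(n-1) - 4 n + 4) a_n = 0.
Thus a_{n+2} = (2 n(n-1) + 4 n - 4) / ((n+1)(n+2)) * a_n.

Check with a_0 = -1, a_1 = 1 (apply the recurrence for n = 0, 1, 2, 3): a_0 = -1, a_1 = 1, a_2 = 2, a_3 = 0, a_4 = 4/3, a_5 = 0.

a_(n+2) = (2 n(n-1) + 4 n - 4) / ((n+1)(n+2)) * a_n; check: a_0 = -1, a_1 = 1, a_2 = 2, a_3 = 0, a_4 = 4/3, a_5 = 0


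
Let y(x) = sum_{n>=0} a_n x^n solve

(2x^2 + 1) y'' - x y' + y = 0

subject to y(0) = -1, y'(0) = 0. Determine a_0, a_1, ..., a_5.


Ansatz: y(x) = sum_{n>=0} a_n x^n, so y'(x) = sum_{n>=1} n a_n x^(n-1) and y''(x) = sum_{n>=2} n(n-1) a_n x^(n-2).
Substitute into P(x) y'' + Q(x) y' + R(x) y = 0 with P(x) = 2x^2 + 1, Q(x) = -x, R(x) = 1, and match powers of x.
Initial conditions: a_0 = -1, a_1 = 0.
Setting the coefficient of each power of x to zero and solving order by order (substituting the coefficients already found):
  x^0: 2 a_2 + a_0 = 0  ->  2 a_2 = -a_0 = 1  ->  a_2 = 1/2
  x^1: 6 a_3 = 0  ->  a_3 = 0
  x^2: 12 a_4 + 3 a_2 = 0  ->  12 a_4 = -3 a_2 = -3/2  ->  a_4 = -1/8
  x^3: 20 a_5 + 10 a_3 = 0  ->  20 a_5 = -10 a_3 = 0  ->  a_5 = 0
Truncated series: y(x) = -1 + (1/2) x^2 - (1/8) x^4 + O(x^6).

a_0 = -1; a_1 = 0; a_2 = 1/2; a_3 = 0; a_4 = -1/8; a_5 = 0


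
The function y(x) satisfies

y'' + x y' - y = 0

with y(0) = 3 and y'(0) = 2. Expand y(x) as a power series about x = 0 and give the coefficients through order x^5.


Ansatz: y(x) = sum_{n>=0} a_n x^n, so y'(x) = sum_{n>=1} n a_n x^(n-1) and y''(x) = sum_{n>=2} n(n-1) a_n x^(n-2).
Substitute into P(x) y'' + Q(x) y' + R(x) y = 0 with P(x) = 1, Q(x) = x, R(x) = -1, and match powers of x.
Initial conditions: a_0 = 3, a_1 = 2.
Setting the coefficient of each power of x to zero and solving order by order (substituting the coefficients already found):
  x^0: 2 a_2 - a_0 = 0  ->  2 a_2 = a_0 = 3  ->  a_2 = 3/2
  x^1: 6 a_3 = 0  ->  a_3 = 0
  x^2: 12 a_4 + a_2 = 0  ->  12 a_4 = -a_2 = -3/2  ->  a_4 = -1/8
  x^3: 20 a_5 + 2 a_3 = 0  ->  20 a_5 = -2 a_3 = 0  ->  a_5 = 0
Truncated series: y(x) = 3 + 2 x + (3/2) x^2 - (1/8) x^4 + O(x^6).

a_0 = 3; a_1 = 2; a_2 = 3/2; a_3 = 0; a_4 = -1/8; a_5 = 0


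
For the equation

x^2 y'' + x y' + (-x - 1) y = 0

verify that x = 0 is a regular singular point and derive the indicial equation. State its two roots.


Divide by x^2 to reach normal form y'' + P_1(x) y' + P_2(x) y = 0 with P_1(x) = 1/x and P_2(x) = -1/x - 1/x^2.
x = 0 is a singular point because the y'-coefficient 1/x has a pole at x = 0 and the y-coefficient -1/x - 1/x^2 has a pole at x = 0.
It is a regular singular point because x P_1(x) = p(x) = 1 and x^2 P_2(x) = q(x) = -x - 1 are polynomials, hence analytic at x = 0.
p(0) = 1,  q(0) = -1.
Indicial equation: r(r-1) + p(0) r + q(0) = 0, i.e. r^2 + (p(0) - 1) r + q(0) = 0, i.e. r^2 - 1 = 0.
Discriminant: (0)^2 - 4(-1) = 4, so r = (0 ± 2)/2.
Solving: r_1 = 1, r_2 = -1.

indicial: r^2 - 1 = 0; roots r_1 = 1, r_2 = -1


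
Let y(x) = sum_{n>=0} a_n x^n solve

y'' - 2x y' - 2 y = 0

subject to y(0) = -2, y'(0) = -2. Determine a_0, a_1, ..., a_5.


Ansatz: y(x) = sum_{n>=0} a_n x^n, so y'(x) = sum_{n>=1} n a_n x^(n-1) and y''(x) = sum_{n>=2} n(n-1) a_n x^(n-2).
Substitute into P(x) y'' + Q(x) y' + R(x) y = 0 with P(x) = 1, Q(x) = -2x, R(x) = -2, and match powers of x.
Initial conditions: a_0 = -2, a_1 = -2.
Setting the coefficient of each power of x to zero and solving order by order (substituting the coefficients already found):
  x^0: 2 a_2 - 2 a_0 = 0  ->  2 a_2 = 2 a_0 = -4  ->  a_2 = -2
  x^1: 6 a_3 - 4 a_1 = 0  ->  6 a_3 = 4 a_1 = -8  ->  a_3 = -4/3
  x^2: 12 a_4 - 6 a_2 = 0  ->  12 a_4 = 6 a_2 = -12  ->  a_4 = -1
  x^3: 20 a_5 - 8 a_3 = 0  ->  20 a_5 = 8 a_3 = -32/3  ->  a_5 = -8/15
Truncated series: y(x) = -2 - 2 x - 2 x^2 - (4/3) x^3 - x^4 - (8/15) x^5 + O(x^6).

a_0 = -2; a_1 = -2; a_2 = -2; a_3 = -4/3; a_4 = -1; a_5 = -8/15


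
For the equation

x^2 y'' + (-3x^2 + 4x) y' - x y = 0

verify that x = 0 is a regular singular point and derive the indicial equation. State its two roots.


Divide by x^2 to reach normal form y'' + P_1(x) y' + P_2(x) y = 0 with P_1(x) = -3 + 4/x and P_2(x) = -1/x.
x = 0 is a singular point because the y'-coefficient -3 + 4/x has a pole at x = 0 and the y-coefficient -1/x has a pole at x = 0.
It is a regular singular point because x P_1(x) = p(x) = 4 - 3x and x^2 P_2(x) = q(x) = -x are polynomials, hence analytic at x = 0.
p(0) = 4,  q(0) = 0.
Indicial equation: r(r-1) + p(0) r + q(0) = 0, i.e. r^2 + (p(0) - 1) r + q(0) = 0, i.e. r^2 + 3 r = 0.
Discriminant: (3)^2 - 4(0) = 9, so r = (-3 ± 3)/2.
Solving: r_1 = 0, r_2 = -3.

indicial: r^2 + 3 r = 0; roots r_1 = 0, r_2 = -3


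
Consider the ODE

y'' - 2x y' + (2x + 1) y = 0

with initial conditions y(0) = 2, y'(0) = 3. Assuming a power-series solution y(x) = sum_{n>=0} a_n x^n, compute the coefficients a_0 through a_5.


Ansatz: y(x) = sum_{n>=0} a_n x^n, so y'(x) = sum_{n>=1} n a_n x^(n-1) and y''(x) = sum_{n>=2} n(n-1) a_n x^(n-2).
Substitute into P(x) y'' + Q(x) y' + R(x) y = 0 with P(x) = 1, Q(x) = -2x, R(x) = 2x + 1, and match powers of x.
Initial conditions: a_0 = 2, a_1 = 3.
Setting the coefficient of each power of x to zero and solving order by order (substituting the coefficients already found):
  x^0: 2 a_2 + a_0 = 0  ->  2 a_2 = -a_0 = -2  ->  a_2 = -1
  x^1: 6 a_3 - a_1 + 2 a_0 = 0  ->  6 a_3 = a_1 - 2 a_0 = -1  ->  a_3 = -1/6
  x^2: 12 a_4 - 3 a_2 + 2 a_1 = 0  ->  12 a_4 = 3 a_2 - 2 a_1 = -9  ->  a_4 = -3/4
  x^3: 20 a_5 - 5 a_3 + 2 a_2 = 0  ->  20 a_5 = 5 a_3 - 2 a_2 = 7/6  ->  a_5 = 7/120
Truncated series: y(x) = 2 + 3 x - x^2 - (1/6) x^3 - (3/4) x^4 + (7/120) x^5 + O(x^6).

a_0 = 2; a_1 = 3; a_2 = -1; a_3 = -1/6; a_4 = -3/4; a_5 = 7/120


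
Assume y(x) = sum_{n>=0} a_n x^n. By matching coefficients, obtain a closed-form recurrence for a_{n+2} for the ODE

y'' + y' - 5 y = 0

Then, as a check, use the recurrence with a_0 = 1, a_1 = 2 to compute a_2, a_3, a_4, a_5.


Substitute y = sum_n a_n x^n.
y''(x) has coefficient (n+2)(n+1) a_{n+2} at x^n;
y'(x) has coefficient (n+1) a_{n+1} at x^n;
-5 y(x) has coefficient -5 a_n at x^n.
Matching x^n: (n+2)(n+1) a_{n+2} + (n+1) a_{n+1} - 5 a_n = 0.
Thus a_{n+2} = [-(n+1) a_{n+1} + 5 a_n] / ((n+1)(n+2)).

Check with a_0 = 1, a_1 = 2 (apply the recurrence for n = 0, 1, 2, 3): a_0 = 1, a_1 = 2, a_2 = 3/2, a_3 = 7/6, a_4 = 1/3, a_5 = 9/40.

a_(n+2) = [-(n+1) a_(n+1) + 5 a_n] / ((n+1)(n+2)); check: a_0 = 1, a_1 = 2, a_2 = 3/2, a_3 = 7/6, a_4 = 1/3, a_5 = 9/40


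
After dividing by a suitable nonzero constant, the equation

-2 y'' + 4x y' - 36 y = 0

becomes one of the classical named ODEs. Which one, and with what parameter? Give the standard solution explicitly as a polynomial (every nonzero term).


All three coefficients share the factor -2; dividing through by -2 gives  y'' - 2x y' + 18 y = 0.
This matches the Hermite equation y'' - 2x y' + 2n y = 0 with 2n = 18, so n = 9; the polynomial solution is H_9(x).
With y = sum_k a_k x^k, matching x^k gives (k+2)(k+1) a_{k+2} = 2(k - n) a_k = 2(k - 9) a_k. The right side vanishes at k = 9, so the series with the parity of 9 terminates at degree 9.
Standard normalization: leading coefficient of H_n is 2^n, so a_9 = 2^9 = 512. Work downward with a_k = (k+1)(k+2) a_{k+2} / (2(k - n)):
  a_7 = (8)(9)(512) / (2(7 - 9)) = 36864/(-4) = -9216
  a_5 = (6)(7)(-9216) / (2(5 - 9)) = -387072/(-8) = 48384
  a_3 = (4)(5)(48384) / (2(3 - 9)) = 967680/(-12) = -80640
  a_1 = (2)(3)(-80640) / (2(1 - 9)) = -483840/(-16) = 30240
Hence H_9(x) = 512 x^9 - 9216 x^7 + 48384 x^5 - 80640 x^3 + 30240 x.

H_9(x); series = 512 x^9 - 9216 x^7 + 48384 x^5 - 80640 x^3 + 30240 x


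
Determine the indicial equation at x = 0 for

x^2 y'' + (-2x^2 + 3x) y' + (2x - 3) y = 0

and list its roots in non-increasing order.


Divide by x^2 to reach normal form y'' + P_1(x) y' + P_2(x) y = 0 with P_1(x) = -2 + 3/x and P_2(x) = 2/x - 3/x^2.
x = 0 is a singular point because the y'-coefficient -2 + 3/x has a pole at x = 0 and the y-coefficient 2/x - 3/x^2 has a pole at x = 0.
It is a regular singular point because x P_1(x) = p(x) = 3 - 2x and x^2 P_2(x) = q(x) = 2x - 3 are polynomials, hence analytic at x = 0.
p(0) = 3,  q(0) = -3.
Indicial equation: r(r-1) + p(0) r + q(0) = 0, i.e. r^2 + (p(0) - 1) r + q(0) = 0, i.e. r^2 + 2 r - 3 = 0.
Discriminant: (2)^2 - 4(-3) = 16, so r = (-2 ± 4)/2.
Solving: r_1 = 1, r_2 = -3.

indicial: r^2 + 2 r - 3 = 0; roots r_1 = 1, r_2 = -3


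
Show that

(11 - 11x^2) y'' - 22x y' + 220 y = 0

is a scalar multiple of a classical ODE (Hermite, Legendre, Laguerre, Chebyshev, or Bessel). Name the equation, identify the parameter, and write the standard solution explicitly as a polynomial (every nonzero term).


All three coefficients share the factor 11; dividing through by 11 gives  (1 - x^2) y'' - 2x y' + 20 y = 0.
This matches the Legendre equation (1 - x^2) y'' - 2x y' + n(n+1) y = 0 (note the -2x y' term) with n(n+1) = 20, so n = 4; the polynomial solution is P_4(x).
With y = sum_k a_k x^k, matching x^k gives (k+2)(k+1) a_{k+2} = [k(k+1) - n(n+1)] a_k = (k - 4)(k + 5) a_k. The right side vanishes at k = 4, so the series with the parity of 4 terminates at degree 4.
Standard normalization (P_n(1) = 1): leading coefficient (2n)!/(2^n (n!)^2) = 40320/(16*576) = 35/8, so a_4 = 35/8. Work downward with a_k = (k+1)(k+2) a_{k+2} / ((k - 4)(k + 5)):
  a_2 = (3)(4)(35/8) / ((2 - 4)(2 + 5)) = (105/2)/(-14) = -15/4
  a_0 = (1)(2)(-15/4) / ((0 - 4)(0 + 5)) = (-15/2)/(-20) = 3/8
Hence P_4(x) = 35 x^4/8 - 15 x^2/4 + 3/8.

P_4(x); series = 35 x^4/8 - 15 x^2/4 + 3/8


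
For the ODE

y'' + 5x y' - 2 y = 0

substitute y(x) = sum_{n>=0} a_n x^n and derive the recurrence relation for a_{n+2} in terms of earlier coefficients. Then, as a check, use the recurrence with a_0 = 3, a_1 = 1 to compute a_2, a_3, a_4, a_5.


Substitute y = sum_n a_n x^n.
y''(x) has coefficient (n+2)(n+1) a_{n+2} at x^n;
5 x y'(x) has coefficient 5 n a_n at x^n (shift);
-2 y(x) has coefficient -2 a_n at x^n.
Matching x^n: (n+2)(n+1) a_{n+2} + (5n - 2) a_n = 0.
Thus a_{n+2} = (-5n + 2) / ((n+1)(n+2)) * a_n.

Check with a_0 = 3, a_1 = 1 (apply the recurrence for n = 0, 1, 2, 3): a_0 = 3, a_1 = 1, a_2 = 3, a_3 = -1/2, a_4 = -2, a_5 = 13/40.

a_(n+2) = (-5n + 2) / ((n+1)(n+2)) * a_n; check: a_0 = 3, a_1 = 1, a_2 = 3, a_3 = -1/2, a_4 = -2, a_5 = 13/40


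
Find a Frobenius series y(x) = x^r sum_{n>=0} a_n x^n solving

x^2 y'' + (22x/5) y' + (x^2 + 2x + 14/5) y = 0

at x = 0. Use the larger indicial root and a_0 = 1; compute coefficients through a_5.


Write in Frobenius form y'' + (p(x)/x) y' + (q(x)/x^2) y = 0:
  p(x) = 22/5,  q(x) = x^2 + 2x + 14/5.
Indicial equation: r(r-1) + (22/5) r + (14/5) = 0 -> roots r_1 = -7/5, r_2 = -2.
Take r = r_1 = -7/5. Let y(x) = x^r sum_{n>=0} a_n x^n with a_0 = 1.
Substitute y = x^r sum a_n x^n and match x^{r+n}. The recurrence is
  D(n) a_n + 2 a_{n-1} + 1 a_{n-2} = 0,  where D(n) = (r+n)(r+n-1) + (22/5)(r+n) + (14/5).
  a_n = [-2 a_{n-1} - 1 a_{n-2}] / D(n).
Since the indicial polynomial factors as (r - r_1)(r - r_2), D(n) = (r_1 + n - r_1)(r_1 + n - r_2) = n(n + 3/5).
Evaluating step by step (a_0 = 1):
  n = 1: D(1) = 1(1 + 3/5) = 8/5; numerator = -2(1) = -2; a_1 = (-2)/(8/5) = -5/4
  n = 2: D(2) = 2(2 + 3/5) = 26/5; numerator = -2(-5/4) - 1(1) = 3/2; a_2 = (3/2)/(26/5) = 15/52
  n = 3: D(3) = 3(3 + 3/5) = 54/5; numerator = -2(15/52) - 1(-5/4) = 35/52; a_3 = (35/52)/(54/5) = 175/2808
  n = 4: D(4) = 4(4 + 3/5) = 92/5; numerator = -2(175/2808) - 1(15/52) = -145/351; a_4 = (-145/351)/(92/5) = -725/32292
  n = 5: D(5) = 5(5 + 3/5) = 28; numerator = -2(-725/32292) - 1(175/2808) = -125/7176; a_5 = (-125/7176)/(28) = -125/200928

r = -7/5; a_0 = 1; a_1 = -5/4; a_2 = 15/52; a_3 = 175/2808; a_4 = -725/32292; a_5 = -125/200928


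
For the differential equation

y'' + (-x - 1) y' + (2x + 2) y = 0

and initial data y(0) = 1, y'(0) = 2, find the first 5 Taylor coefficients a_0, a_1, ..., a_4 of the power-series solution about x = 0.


Ansatz: y(x) = sum_{n>=0} a_n x^n, so y'(x) = sum_{n>=1} n a_n x^(n-1) and y''(x) = sum_{n>=2} n(n-1) a_n x^(n-2).
Substitute into P(x) y'' + Q(x) y' + R(x) y = 0 with P(x) = 1, Q(x) = -x - 1, R(x) = 2x + 2, and match powers of x.
Initial conditions: a_0 = 1, a_1 = 2.
Setting the coefficient of each power of x to zero and solving order by order (substituting the coefficients already found):
  x^0: 2 a_2 - a_1 + 2 a_0 = 0  ->  2 a_2 = a_1 - 2 a_0 = 0  ->  a_2 = 0
  x^1: 6 a_3 - 2 a_2 + a_1 + 2 a_0 = 0  ->  6 a_3 = 2 a_2 - a_1 - 2 a_0 = -4  ->  a_3 = -2/3
  x^2: 12 a_4 - 3 a_3 + 2 a_1 = 0  ->  12 a_4 = 3 a_3 - 2 a_1 = -6  ->  a_4 = -1/2
Truncated series: y(x) = 1 + 2 x - (2/3) x^3 - (1/2) x^4 + O(x^5).

a_0 = 1; a_1 = 2; a_2 = 0; a_3 = -2/3; a_4 = -1/2


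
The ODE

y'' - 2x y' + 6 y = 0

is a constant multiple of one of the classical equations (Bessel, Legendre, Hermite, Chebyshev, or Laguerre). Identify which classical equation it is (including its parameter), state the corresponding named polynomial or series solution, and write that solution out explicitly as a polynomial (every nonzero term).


The equation is already in a standard form:  y'' - 2x y' + 6 y = 0.
This matches the Hermite equation y'' - 2x y' + 2n y = 0 with 2n = 6, so n = 3; the polynomial solution is H_3(x).
With y = sum_k a_k x^k, matching x^k gives (k+2)(k+1) a_{k+2} = 2(k - n) a_k = 2(k - 3) a_k. The right side vanishes at k = 3, so the series with the parity of 3 terminates at degree 3.
Standard normalization: leading coefficient of H_n is 2^n, so a_3 = 2^3 = 8. Work downward with a_k = (k+1)(k+2) a_{k+2} / (2(k - n)):
  a_1 = (2)(3)(8) / (2(1 - 3)) = 48/(-4) = -12
Hence H_3(x) = 8 x^3 - 12 x.

H_3(x); series = 8 x^3 - 12 x


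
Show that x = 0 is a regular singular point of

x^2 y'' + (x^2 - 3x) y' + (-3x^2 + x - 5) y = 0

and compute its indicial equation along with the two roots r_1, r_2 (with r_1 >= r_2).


Divide by x^2 to reach normal form y'' + P_1(x) y' + P_2(x) y = 0 with P_1(x) = 1 - 3/x and P_2(x) = -3 + 1/x - 5/x^2.
x = 0 is a singular point because the y'-coefficient 1 - 3/x has a pole at x = 0 and the y-coefficient -3 + 1/x - 5/x^2 has a pole at x = 0.
It is a regular singular point because x P_1(x) = p(x) = x - 3 and x^2 P_2(x) = q(x) = -3x^2 + x - 5 are polynomials, hence analytic at x = 0.
p(0) = -3,  q(0) = -5.
Indicial equation: r(r-1) + p(0) r + q(0) = 0, i.e. r^2 + (p(0) - 1) r + q(0) = 0, i.e. r^2 - 4 r - 5 = 0.
Discriminant: (-4)^2 - 4(-5) = 36, so r = (4 ± 6)/2.
Solving: r_1 = 5, r_2 = -1.

indicial: r^2 - 4 r - 5 = 0; roots r_1 = 5, r_2 = -1


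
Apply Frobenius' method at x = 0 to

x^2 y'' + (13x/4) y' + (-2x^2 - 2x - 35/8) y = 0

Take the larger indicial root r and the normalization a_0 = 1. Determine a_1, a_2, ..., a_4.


Write in Frobenius form y'' + (p(x)/x) y' + (q(x)/x^2) y = 0:
  p(x) = 13/4,  q(x) = -2x^2 - 2x - 35/8.
Indicial equation: r(r-1) + (13/4) r + (-35/8) = 0 -> roots r_1 = 5/4, r_2 = -7/2.
Take r = r_1 = 5/4. Let y(x) = x^r sum_{n>=0} a_n x^n with a_0 = 1.
Substitute y = x^r sum a_n x^n and match x^{r+n}. The recurrence is
  D(n) a_n - 2 a_{n-1} - 2 a_{n-2} = 0,  where D(n) = (r+n)(r+n-1) + (13/4)(r+n) + (-35/8).
  a_n = [2 a_{n-1} + 2 a_{n-2}] / D(n).
Since the indicial polynomial factors as (r - r_1)(r - r_2), D(n) = (r_1 + n - r_1)(r_1 + n - r_2) = n(n + 19/4).
Evaluating step by step (a_0 = 1):
  n = 1: D(1) = 1(1 + 19/4) = 23/4; numerator = 2(1) = 2; a_1 = (2)/(23/4) = 8/23
  n = 2: D(2) = 2(2 + 19/4) = 27/2; numerator = 2(8/23) + 2(1) = 62/23; a_2 = (62/23)/(27/2) = 124/621
  n = 3: D(3) = 3(3 + 19/4) = 93/4; numerator = 2(124/621) + 2(8/23) = 680/621; a_3 = (680/621)/(93/4) = 2720/57753
  n = 4: D(4) = 4(4 + 19/4) = 35; numerator = 2(2720/57753) + 2(124/621) = 28504/57753; a_4 = (28504/57753)/(35) = 4072/288765

r = 5/4; a_0 = 1; a_1 = 8/23; a_2 = 124/621; a_3 = 2720/57753; a_4 = 4072/288765


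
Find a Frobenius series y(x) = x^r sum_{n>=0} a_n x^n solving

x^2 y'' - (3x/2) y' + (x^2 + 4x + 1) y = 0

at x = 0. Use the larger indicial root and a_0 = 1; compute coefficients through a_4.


Write in Frobenius form y'' + (p(x)/x) y' + (q(x)/x^2) y = 0:
  p(x) = -3/2,  q(x) = x^2 + 4x + 1.
Indicial equation: r(r-1) + (-3/2) r + (1) = 0 -> roots r_1 = 2, r_2 = 1/2.
Take r = r_1 = 2. Let y(x) = x^r sum_{n>=0} a_n x^n with a_0 = 1.
Substitute y = x^r sum a_n x^n and match x^{r+n}. The recurrence is
  D(n) a_n + 4 a_{n-1} + 1 a_{n-2} = 0,  where D(n) = (r+n)(r+n-1) + (-3/2)(r+n) + (1).
  a_n = [-4 a_{n-1} - 1 a_{n-2}] / D(n).
Since the indicial polynomial factors as (r - r_1)(r - r_2), D(n) = (r_1 + n - r_1)(r_1 + n - r_2) = n(n + 3/2).
Evaluating step by step (a_0 = 1):
  n = 1: D(1) = 1(1 + 3/2) = 5/2; numerator = -4(1) = -4; a_1 = (-4)/(5/2) = -8/5
  n = 2: D(2) = 2(2 + 3/2) = 7; numerator = -4(-8/5) - 1(1) = 27/5; a_2 = (27/5)/(7) = 27/35
  n = 3: D(3) = 3(3 + 3/2) = 27/2; numerator = -4(27/35) - 1(-8/5) = -52/35; a_3 = (-52/35)/(27/2) = -104/945
  n = 4: D(4) = 4(4 + 3/2) = 22; numerator = -4(-104/945) - 1(27/35) = -313/945; a_4 = (-313/945)/(22) = -313/20790

r = 2; a_0 = 1; a_1 = -8/5; a_2 = 27/35; a_3 = -104/945; a_4 = -313/20790


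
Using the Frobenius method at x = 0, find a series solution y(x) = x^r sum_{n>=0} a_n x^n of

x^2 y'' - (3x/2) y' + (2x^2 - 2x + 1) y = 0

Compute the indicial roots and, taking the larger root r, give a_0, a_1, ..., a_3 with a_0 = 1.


Write in Frobenius form y'' + (p(x)/x) y' + (q(x)/x^2) y = 0:
  p(x) = -3/2,  q(x) = 2x^2 - 2x + 1.
Indicial equation: r(r-1) + (-3/2) r + (1) = 0 -> roots r_1 = 2, r_2 = 1/2.
Take r = r_1 = 2. Let y(x) = x^r sum_{n>=0} a_n x^n with a_0 = 1.
Substitute y = x^r sum a_n x^n and match x^{r+n}. The recurrence is
  D(n) a_n - 2 a_{n-1} + 2 a_{n-2} = 0,  where D(n) = (r+n)(r+n-1) + (-3/2)(r+n) + (1).
  a_n = [2 a_{n-1} - 2 a_{n-2}] / D(n).
Since the indicial polynomial factors as (r - r_1)(r - r_2), D(n) = (r_1 + n - r_1)(r_1 + n - r_2) = n(n + 3/2).
Evaluating step by step (a_0 = 1):
  n = 1: D(1) = 1(1 + 3/2) = 5/2; numerator = 2(1) = 2; a_1 = (2)/(5/2) = 4/5
  n = 2: D(2) = 2(2 + 3/2) = 7; numerator = 2(4/5) - 2(1) = -2/5; a_2 = (-2/5)/(7) = -2/35
  n = 3: D(3) = 3(3 + 3/2) = 27/2; numerator = 2(-2/35) - 2(4/5) = -12/7; a_3 = (-12/7)/(27/2) = -8/63

r = 2; a_0 = 1; a_1 = 4/5; a_2 = -2/35; a_3 = -8/63


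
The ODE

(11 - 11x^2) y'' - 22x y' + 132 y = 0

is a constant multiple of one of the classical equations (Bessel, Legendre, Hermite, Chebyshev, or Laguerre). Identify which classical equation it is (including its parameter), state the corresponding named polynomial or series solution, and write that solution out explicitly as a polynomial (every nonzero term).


All three coefficients share the factor 11; dividing through by 11 gives  (1 - x^2) y'' - 2x y' + 12 y = 0.
This matches the Legendre equation (1 - x^2) y'' - 2x y' + n(n+1) y = 0 (note the -2x y' term) with n(n+1) = 12, so n = 3; the polynomial solution is P_3(x).
With y = sum_k a_k x^k, matching x^k gives (k+2)(k+1) a_{k+2} = [k(k+1) - n(n+1)] a_k = (k - 3)(k + 4) a_k. The right side vanishes at k = 3, so the series with the parity of 3 terminates at degree 3.
Standard normalization (P_n(1) = 1): leading coefficient (2n)!/(2^n (n!)^2) = 720/(8*36) = 5/2, so a_3 = 5/2. Work downward with a_k = (k+1)(k+2) a_{k+2} / ((k - 3)(k + 4)):
  a_1 = (2)(3)(5/2) / ((1 - 3)(1 + 4)) = 15/(-10) = -3/2
Hence P_3(x) = 5 x^3/2 - 3 x/2.

P_3(x); series = 5 x^3/2 - 3 x/2


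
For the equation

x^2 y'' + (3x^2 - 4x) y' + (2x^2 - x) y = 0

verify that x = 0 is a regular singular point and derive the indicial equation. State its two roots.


Divide by x^2 to reach normal form y'' + P_1(x) y' + P_2(x) y = 0 with P_1(x) = 3 - 4/x and P_2(x) = 2 - 1/x.
x = 0 is a singular point because the y'-coefficient 3 - 4/x has a pole at x = 0 and the y-coefficient 2 - 1/x has a pole at x = 0.
It is a regular singular point because x P_1(x) = p(x) = 3x - 4 and x^2 P_2(x) = q(x) = 2x^2 - x are polynomials, hence analytic at x = 0.
p(0) = -4,  q(0) = 0.
Indicial equation: r(r-1) + p(0) r + q(0) = 0, i.e. r^2 + (p(0) - 1) r + q(0) = 0, i.e. r^2 - 5 r = 0.
Discriminant: (-5)^2 - 4(0) = 25, so r = (5 ± 5)/2.
Solving: r_1 = 5, r_2 = 0.

indicial: r^2 - 5 r = 0; roots r_1 = 5, r_2 = 0


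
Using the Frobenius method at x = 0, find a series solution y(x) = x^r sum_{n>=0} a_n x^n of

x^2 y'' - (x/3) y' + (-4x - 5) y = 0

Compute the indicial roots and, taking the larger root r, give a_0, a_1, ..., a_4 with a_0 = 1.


Write in Frobenius form y'' + (p(x)/x) y' + (q(x)/x^2) y = 0:
  p(x) = -1/3,  q(x) = -4x - 5.
Indicial equation: r(r-1) + (-1/3) r + (-5) = 0 -> roots r_1 = 3, r_2 = -5/3.
Take r = r_1 = 3. Let y(x) = x^r sum_{n>=0} a_n x^n with a_0 = 1.
Substitute y = x^r sum a_n x^n and match x^{r+n}. The recurrence is
  D(n) a_n - 4 a_{n-1} = 0,  where D(n) = (r+n)(r+n-1) + (-1/3)(r+n) + (-5).
  a_n = 4 / D(n) * a_{n-1}.
Since the indicial polynomial factors as (r - r_1)(r - r_2), D(n) = (r_1 + n - r_1)(r_1 + n - r_2) = n(n + 14/3).
Evaluating step by step (a_0 = 1):
  n = 1: D(1) = 1(1 + 14/3) = 17/3; numerator = 4(1) = 4; a_1 = (4)/(17/3) = 12/17
  n = 2: D(2) = 2(2 + 14/3) = 40/3; numerator = 4(12/17) = 48/17; a_2 = (48/17)/(40/3) = 18/85
  n = 3: D(3) = 3(3 + 14/3) = 23; numerator = 4(18/85) = 72/85; a_3 = (72/85)/(23) = 72/1955
  n = 4: D(4) = 4(4 + 14/3) = 104/3; numerator = 4(72/1955) = 288/1955; a_4 = (288/1955)/(104/3) = 108/25415

r = 3; a_0 = 1; a_1 = 12/17; a_2 = 18/85; a_3 = 72/1955; a_4 = 108/25415


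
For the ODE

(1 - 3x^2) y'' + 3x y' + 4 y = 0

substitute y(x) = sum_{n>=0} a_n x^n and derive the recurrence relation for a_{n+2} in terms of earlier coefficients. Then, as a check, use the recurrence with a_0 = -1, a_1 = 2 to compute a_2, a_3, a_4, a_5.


Substitute y = sum_n a_n x^n.
(1 - 3 x^2) y'' contributes (n+2)(n+1) a_{n+2} - 3 n(n-1) a_n at x^n.
3 x y'(x) contributes 3 n a_n at x^n.
4 y(x) contributes 4 a_n at x^n.
Matching x^n: (n+2)(n+1) a_{n+2} + (-3 n(n-1) + 3 n + 4) a_n = 0.
Thus a_{n+2} = (3 n(n-1) - 3 n - 4) / ((n+1)(n+2)) * a_n.

Check with a_0 = -1, a_1 = 2 (apply the recurrence for n = 0, 1, 2, 3): a_0 = -1, a_1 = 2, a_2 = 2, a_3 = -7/3, a_4 = -2/3, a_5 = -7/12.

a_(n+2) = (3 n(n-1) - 3 n - 4) / ((n+1)(n+2)) * a_n; check: a_0 = -1, a_1 = 2, a_2 = 2, a_3 = -7/3, a_4 = -2/3, a_5 = -7/12


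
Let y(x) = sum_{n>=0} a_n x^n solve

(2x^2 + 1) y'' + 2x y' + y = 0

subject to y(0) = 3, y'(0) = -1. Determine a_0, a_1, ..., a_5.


Ansatz: y(x) = sum_{n>=0} a_n x^n, so y'(x) = sum_{n>=1} n a_n x^(n-1) and y''(x) = sum_{n>=2} n(n-1) a_n x^(n-2).
Substitute into P(x) y'' + Q(x) y' + R(x) y = 0 with P(x) = 2x^2 + 1, Q(x) = 2x, R(x) = 1, and match powers of x.
Initial conditions: a_0 = 3, a_1 = -1.
Setting the coefficient of each power of x to zero and solving order by order (substituting the coefficients already found):
  x^0: 2 a_2 + a_0 = 0  ->  2 a_2 = -a_0 = -3  ->  a_2 = -3/2
  x^1: 6 a_3 + 3 a_1 = 0  ->  6 a_3 = -3 a_1 = 3  ->  a_3 = 1/2
  x^2: 12 a_4 + 9 a_2 = 0  ->  12 a_4 = -9 a_2 = 27/2  ->  a_4 = 9/8
  x^3: 20 a_5 + 19 a_3 = 0  ->  20 a_5 = -19 a_3 = -19/2  ->  a_5 = -19/40
Truncated series: y(x) = 3 - x - (3/2) x^2 + (1/2) x^3 + (9/8) x^4 - (19/40) x^5 + O(x^6).

a_0 = 3; a_1 = -1; a_2 = -3/2; a_3 = 1/2; a_4 = 9/8; a_5 = -19/40


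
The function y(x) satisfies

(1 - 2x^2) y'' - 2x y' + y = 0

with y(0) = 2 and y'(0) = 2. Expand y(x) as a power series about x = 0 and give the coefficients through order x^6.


Ansatz: y(x) = sum_{n>=0} a_n x^n, so y'(x) = sum_{n>=1} n a_n x^(n-1) and y''(x) = sum_{n>=2} n(n-1) a_n x^(n-2).
Substitute into P(x) y'' + Q(x) y' + R(x) y = 0 with P(x) = 1 - 2x^2, Q(x) = -2x, R(x) = 1, and match powers of x.
Initial conditions: a_0 = 2, a_1 = 2.
Setting the coefficient of each power of x to zero and solving order by order (substituting the coefficients already found):
  x^0: 2 a_2 + a_0 = 0  ->  2 a_2 = -a_0 = -2  ->  a_2 = -1
  x^1: 6 a_3 - a_1 = 0  ->  6 a_3 = a_1 = 2  ->  a_3 = 1/3
  x^2: 12 a_4 - 7 a_2 = 0  ->  12 a_4 = 7 a_2 = -7  ->  a_4 = -7/12
  x^3: 20 a_5 - 17 a_3 = 0  ->  20 a_5 = 17 a_3 = 17/3  ->  a_5 = 17/60
  x^4: 30 a_6 - 31 a_4 = 0  ->  30 a_6 = 31 a_4 = -217/12  ->  a_6 = -217/360
Truncated series: y(x) = 2 + 2 x - x^2 + (1/3) x^3 - (7/12) x^4 + (17/60) x^5 - (217/360) x^6 + O(x^7).

a_0 = 2; a_1 = 2; a_2 = -1; a_3 = 1/3; a_4 = -7/12; a_5 = 17/60; a_6 = -217/360


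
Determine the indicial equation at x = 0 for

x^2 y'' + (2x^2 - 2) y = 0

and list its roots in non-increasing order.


Divide by x^2 to reach normal form y'' + P_1(x) y' + P_2(x) y = 0 with P_1(x) = 0 and P_2(x) = 2 - 2/x^2.
x = 0 is a singular point because the y-coefficient 2 - 2/x^2 has a pole at x = 0.
It is a regular singular point because x P_1(x) = p(x) = 0 and x^2 P_2(x) = q(x) = 2x^2 - 2 are polynomials, hence analytic at x = 0.
p(0) = 0,  q(0) = -2.
Indicial equation: r(r-1) + p(0) r + q(0) = 0, i.e. r^2 + (p(0) - 1) r + q(0) = 0, i.e. r^2 - 1 r - 2 = 0.
Discriminant: (-1)^2 - 4(-2) = 9, so r = (1 ± 3)/2.
Solving: r_1 = 2, r_2 = -1.

indicial: r^2 - 1 r - 2 = 0; roots r_1 = 2, r_2 = -1


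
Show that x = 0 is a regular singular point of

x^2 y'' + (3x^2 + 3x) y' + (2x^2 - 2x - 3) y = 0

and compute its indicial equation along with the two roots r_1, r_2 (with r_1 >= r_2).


Divide by x^2 to reach normal form y'' + P_1(x) y' + P_2(x) y = 0 with P_1(x) = 3 + 3/x and P_2(x) = 2 - 2/x - 3/x^2.
x = 0 is a singular point because the y'-coefficient 3 + 3/x has a pole at x = 0 and the y-coefficient 2 - 2/x - 3/x^2 has a pole at x = 0.
It is a regular singular point because x P_1(x) = p(x) = 3x + 3 and x^2 P_2(x) = q(x) = 2x^2 - 2x - 3 are polynomials, hence analytic at x = 0.
p(0) = 3,  q(0) = -3.
Indicial equation: r(r-1) + p(0) r + q(0) = 0, i.e. r^2 + (p(0) - 1) r + q(0) = 0, i.e. r^2 + 2 r - 3 = 0.
Discriminant: (2)^2 - 4(-3) = 16, so r = (-2 ± 4)/2.
Solving: r_1 = 1, r_2 = -3.

indicial: r^2 + 2 r - 3 = 0; roots r_1 = 1, r_2 = -3


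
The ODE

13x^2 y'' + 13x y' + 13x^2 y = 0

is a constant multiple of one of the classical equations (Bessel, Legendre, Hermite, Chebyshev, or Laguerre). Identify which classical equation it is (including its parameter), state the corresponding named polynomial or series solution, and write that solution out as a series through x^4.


All three coefficients share the factor 13; dividing through by 13 gives  x^2 y'' + x y' + x^2 y = 0.
This matches the Bessel equation x^2 y'' + x y' + (x^2 - nu^2) y = 0 with nu^2 = 0, so nu = 0; the solution bounded at x = 0 is J_0(x).
Frobenius at x = 0: indicial roots ±nu; for r = nu the recurrence k(k + 2nu) c_k = -c_{k-2} gives the standard series J_nu(x) = sum_{k>=0} (-1)^k / (k! (k+nu)!) (x/2)^(2k+nu). Evaluate the first 3 terms:
  k = 0: (-1)^0 / (0! * 0! * 2^0) x^0 = 1/(1*1*1) x^0 = (1) x^0
  k = 1: (-1)^1 / (1! * 1! * 2^2) x^2 = -1/(1*1*4) x^2 = (-1/4) x^2
  k = 2: (-1)^2 / (2! * 2! * 2^4) x^4 = 1/(2*2*16) x^4 = (1/64) x^4
Hence J_0(x) = x^4/64 - x^2/4 + 1 + ....

J_0(x); series = x^4/64 - x^2/4 + 1


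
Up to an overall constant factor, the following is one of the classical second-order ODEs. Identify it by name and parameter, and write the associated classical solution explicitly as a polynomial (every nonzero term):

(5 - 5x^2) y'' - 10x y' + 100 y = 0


All three coefficients share the factor 5; dividing through by 5 gives  (1 - x^2) y'' - 2x y' + 20 y = 0.
This matches the Legendre equation (1 - x^2) y'' - 2x y' + n(n+1) y = 0 (note the -2x y' term) with n(n+1) = 20, so n = 4; the polynomial solution is P_4(x).
With y = sum_k a_k x^k, matching x^k gives (k+2)(k+1) a_{k+2} = [k(k+1) - n(n+1)] a_k = (k - 4)(k + 5) a_k. The right side vanishes at k = 4, so the series with the parity of 4 terminates at degree 4.
Standard normalization (P_n(1) = 1): leading coefficient (2n)!/(2^n (n!)^2) = 40320/(16*576) = 35/8, so a_4 = 35/8. Work downward with a_k = (k+1)(k+2) a_{k+2} / ((k - 4)(k + 5)):
  a_2 = (3)(4)(35/8) / ((2 - 4)(2 + 5)) = (105/2)/(-14) = -15/4
  a_0 = (1)(2)(-15/4) / ((0 - 4)(0 + 5)) = (-15/2)/(-20) = 3/8
Hence P_4(x) = 35 x^4/8 - 15 x^2/4 + 3/8.

P_4(x); series = 35 x^4/8 - 15 x^2/4 + 3/8


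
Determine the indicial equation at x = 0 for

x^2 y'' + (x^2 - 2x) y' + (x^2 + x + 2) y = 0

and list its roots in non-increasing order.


Divide by x^2 to reach normal form y'' + P_1(x) y' + P_2(x) y = 0 with P_1(x) = 1 - 2/x and P_2(x) = 1 + 1/x + 2/x^2.
x = 0 is a singular point because the y'-coefficient 1 - 2/x has a pole at x = 0 and the y-coefficient 1 + 1/x + 2/x^2 has a pole at x = 0.
It is a regular singular point because x P_1(x) = p(x) = x - 2 and x^2 P_2(x) = q(x) = x^2 + x + 2 are polynomials, hence analytic at x = 0.
p(0) = -2,  q(0) = 2.
Indicial equation: r(r-1) + p(0) r + q(0) = 0, i.e. r^2 + (p(0) - 1) r + q(0) = 0, i.e. r^2 - 3 r + 2 = 0.
Discriminant: (-3)^2 - 4(2) = 1, so r = (3 ± 1)/2.
Solving: r_1 = 2, r_2 = 1.

indicial: r^2 - 3 r + 2 = 0; roots r_1 = 2, r_2 = 1


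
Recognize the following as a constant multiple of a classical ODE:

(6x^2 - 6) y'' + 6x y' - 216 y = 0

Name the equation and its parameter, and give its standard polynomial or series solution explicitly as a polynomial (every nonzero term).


All three coefficients share the factor -6; dividing through by -6 gives  (1 - x^2) y'' - x y' + 36 y = 0.
This matches the Chebyshev equation (1 - x^2) y'' - x y' + n^2 y = 0 (note the -x y' term, not -2x y') with n^2 = 36, so n = 6; the polynomial solution is T_6(x).
With y = sum_k a_k x^k, matching x^k gives (k+2)(k+1) a_{k+2} = (k^2 - n^2) a_k = (k - 6)(k + 6) a_k. The right side vanishes at k = 6, so the series with the parity of 6 terminates at degree 6.
Standard normalization: leading coefficient of T_n is 2^(n-1), so a_6 = 2^5 = 32. Work downward with a_k = (k+1)(k+2) a_{k+2} / ((k - 6)(k + 6)):
  a_4 = (5)(6)(32) / ((4 - 6)(4 + 6)) = 960/(-20) = -48
  a_2 = (3)(4)(-48) / ((2 - 6)(2 + 6)) = -576/(-32) = 18
  a_0 = (1)(2)(18) / ((0 - 6)(0 + 6)) = 36/(-36) = -1
Hence T_6(x) = 32 x^6 - 48 x^4 + 18 x^2 - 1.

T_6(x); series = 32 x^6 - 48 x^4 + 18 x^2 - 1


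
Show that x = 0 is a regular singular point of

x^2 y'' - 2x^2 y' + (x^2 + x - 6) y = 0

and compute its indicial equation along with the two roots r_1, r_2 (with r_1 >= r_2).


Divide by x^2 to reach normal form y'' + P_1(x) y' + P_2(x) y = 0 with P_1(x) = -2 and P_2(x) = 1 + 1/x - 6/x^2.
x = 0 is a singular point because the y-coefficient 1 + 1/x - 6/x^2 has a pole at x = 0.
It is a regular singular point because x P_1(x) = p(x) = -2x and x^2 P_2(x) = q(x) = x^2 + x - 6 are polynomials, hence analytic at x = 0.
p(0) = 0,  q(0) = -6.
Indicial equation: r(r-1) + p(0) r + q(0) = 0, i.e. r^2 + (p(0) - 1) r + q(0) = 0, i.e. r^2 - 1 r - 6 = 0.
Discriminant: (-1)^2 - 4(-6) = 25, so r = (1 ± 5)/2.
Solving: r_1 = 3, r_2 = -2.

indicial: r^2 - 1 r - 6 = 0; roots r_1 = 3, r_2 = -2


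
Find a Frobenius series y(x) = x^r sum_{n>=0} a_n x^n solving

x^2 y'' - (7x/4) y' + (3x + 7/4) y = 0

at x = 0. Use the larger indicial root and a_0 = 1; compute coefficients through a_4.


Write in Frobenius form y'' + (p(x)/x) y' + (q(x)/x^2) y = 0:
  p(x) = -7/4,  q(x) = 3x + 7/4.
Indicial equation: r(r-1) + (-7/4) r + (7/4) = 0 -> roots r_1 = 7/4, r_2 = 1.
Take r = r_1 = 7/4. Let y(x) = x^r sum_{n>=0} a_n x^n with a_0 = 1.
Substitute y = x^r sum a_n x^n and match x^{r+n}. The recurrence is
  D(n) a_n + 3 a_{n-1} = 0,  where D(n) = (r+n)(r+n-1) + (-7/4)(r+n) + (7/4).
  a_n = -3 / D(n) * a_{n-1}.
Since the indicial polynomial factors as (r - r_1)(r - r_2), D(n) = (r_1 + n - r_1)(r_1 + n - r_2) = n(n + 3/4).
Evaluating step by step (a_0 = 1):
  n = 1: D(1) = 1(1 + 3/4) = 7/4; numerator = -3(1) = -3; a_1 = (-3)/(7/4) = -12/7
  n = 2: D(2) = 2(2 + 3/4) = 11/2; numerator = -3(-12/7) = 36/7; a_2 = (36/7)/(11/2) = 72/77
  n = 3: D(3) = 3(3 + 3/4) = 45/4; numerator = -3(72/77) = -216/77; a_3 = (-216/77)/(45/4) = -96/385
  n = 4: D(4) = 4(4 + 3/4) = 19; numerator = -3(-96/385) = 288/385; a_4 = (288/385)/(19) = 288/7315

r = 7/4; a_0 = 1; a_1 = -12/7; a_2 = 72/77; a_3 = -96/385; a_4 = 288/7315


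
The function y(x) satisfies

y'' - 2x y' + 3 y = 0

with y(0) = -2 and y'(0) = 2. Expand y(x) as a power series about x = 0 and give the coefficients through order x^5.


Ansatz: y(x) = sum_{n>=0} a_n x^n, so y'(x) = sum_{n>=1} n a_n x^(n-1) and y''(x) = sum_{n>=2} n(n-1) a_n x^(n-2).
Substitute into P(x) y'' + Q(x) y' + R(x) y = 0 with P(x) = 1, Q(x) = -2x, R(x) = 3, and match powers of x.
Initial conditions: a_0 = -2, a_1 = 2.
Setting the coefficient of each power of x to zero and solving order by order (substituting the coefficients already found):
  x^0: 2 a_2 + 3 a_0 = 0  ->  2 a_2 = -3 a_0 = 6  ->  a_2 = 3
  x^1: 6 a_3 + a_1 = 0  ->  6 a_3 = -a_1 = -2  ->  a_3 = -1/3
  x^2: 12 a_4 - a_2 = 0  ->  12 a_4 = a_2 = 3  ->  a_4 = 1/4
  x^3: 20 a_5 - 3 a_3 = 0  ->  20 a_5 = 3 a_3 = -1  ->  a_5 = -1/20
Truncated series: y(x) = -2 + 2 x + 3 x^2 - (1/3) x^3 + (1/4) x^4 - (1/20) x^5 + O(x^6).

a_0 = -2; a_1 = 2; a_2 = 3; a_3 = -1/3; a_4 = 1/4; a_5 = -1/20


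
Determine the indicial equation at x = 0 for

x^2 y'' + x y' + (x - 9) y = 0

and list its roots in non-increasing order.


Divide by x^2 to reach normal form y'' + P_1(x) y' + P_2(x) y = 0 with P_1(x) = 1/x and P_2(x) = 1/x - 9/x^2.
x = 0 is a singular point because the y'-coefficient 1/x has a pole at x = 0 and the y-coefficient 1/x - 9/x^2 has a pole at x = 0.
It is a regular singular point because x P_1(x) = p(x) = 1 and x^2 P_2(x) = q(x) = x - 9 are polynomials, hence analytic at x = 0.
p(0) = 1,  q(0) = -9.
Indicial equation: r(r-1) + p(0) r + q(0) = 0, i.e. r^2 + (p(0) - 1) r + q(0) = 0, i.e. r^2 - 9 = 0.
Discriminant: (0)^2 - 4(-9) = 36, so r = (0 ± 6)/2.
Solving: r_1 = 3, r_2 = -3.

indicial: r^2 - 9 = 0; roots r_1 = 3, r_2 = -3


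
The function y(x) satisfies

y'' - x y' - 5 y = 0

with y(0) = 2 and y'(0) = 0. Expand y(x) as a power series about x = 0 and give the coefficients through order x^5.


Ansatz: y(x) = sum_{n>=0} a_n x^n, so y'(x) = sum_{n>=1} n a_n x^(n-1) and y''(x) = sum_{n>=2} n(n-1) a_n x^(n-2).
Substitute into P(x) y'' + Q(x) y' + R(x) y = 0 with P(x) = 1, Q(x) = -x, R(x) = -5, and match powers of x.
Initial conditions: a_0 = 2, a_1 = 0.
Setting the coefficient of each power of x to zero and solving order by order (substituting the coefficients already found):
  x^0: 2 a_2 - 5 a_0 = 0  ->  2 a_2 = 5 a_0 = 10  ->  a_2 = 5
  x^1: 6 a_3 - 6 a_1 = 0  ->  6 a_3 = 6 a_1 = 0  ->  a_3 = 0
  x^2: 12 a_4 - 7 a_2 = 0  ->  12 a_4 = 7 a_2 = 35  ->  a_4 = 35/12
  x^3: 20 a_5 - 8 a_3 = 0  ->  20 a_5 = 8 a_3 = 0  ->  a_5 = 0
Truncated series: y(x) = 2 + 5 x^2 + (35/12) x^4 + O(x^6).

a_0 = 2; a_1 = 0; a_2 = 5; a_3 = 0; a_4 = 35/12; a_5 = 0
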